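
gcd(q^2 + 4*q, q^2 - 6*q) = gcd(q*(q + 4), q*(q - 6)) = q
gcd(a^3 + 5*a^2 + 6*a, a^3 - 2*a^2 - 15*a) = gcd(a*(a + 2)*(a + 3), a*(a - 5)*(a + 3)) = a^2 + 3*a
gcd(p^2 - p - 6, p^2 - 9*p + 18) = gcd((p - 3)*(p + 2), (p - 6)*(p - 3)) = p - 3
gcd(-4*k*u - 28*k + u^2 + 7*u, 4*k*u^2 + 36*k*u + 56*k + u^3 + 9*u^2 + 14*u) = u + 7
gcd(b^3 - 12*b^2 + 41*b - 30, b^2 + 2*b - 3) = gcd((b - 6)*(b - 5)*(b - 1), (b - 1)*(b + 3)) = b - 1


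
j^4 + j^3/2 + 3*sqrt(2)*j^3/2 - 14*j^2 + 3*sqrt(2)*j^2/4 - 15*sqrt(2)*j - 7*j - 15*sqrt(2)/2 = (j + 1/2)*(j - 5*sqrt(2)/2)*(j + sqrt(2))*(j + 3*sqrt(2))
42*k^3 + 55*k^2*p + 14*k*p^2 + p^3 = (k + p)*(6*k + p)*(7*k + p)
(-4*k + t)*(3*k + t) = -12*k^2 - k*t + t^2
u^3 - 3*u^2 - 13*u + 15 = (u - 5)*(u - 1)*(u + 3)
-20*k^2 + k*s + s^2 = (-4*k + s)*(5*k + s)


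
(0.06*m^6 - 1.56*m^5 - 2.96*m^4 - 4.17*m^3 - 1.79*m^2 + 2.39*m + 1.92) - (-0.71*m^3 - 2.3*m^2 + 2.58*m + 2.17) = 0.06*m^6 - 1.56*m^5 - 2.96*m^4 - 3.46*m^3 + 0.51*m^2 - 0.19*m - 0.25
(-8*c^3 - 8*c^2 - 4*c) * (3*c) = -24*c^4 - 24*c^3 - 12*c^2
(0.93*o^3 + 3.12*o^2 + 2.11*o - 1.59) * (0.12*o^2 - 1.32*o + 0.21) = 0.1116*o^5 - 0.8532*o^4 - 3.6699*o^3 - 2.3208*o^2 + 2.5419*o - 0.3339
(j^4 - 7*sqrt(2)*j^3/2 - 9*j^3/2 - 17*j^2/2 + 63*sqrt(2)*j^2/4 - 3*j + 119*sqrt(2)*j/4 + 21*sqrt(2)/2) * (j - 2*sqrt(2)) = j^5 - 11*sqrt(2)*j^4/2 - 9*j^4/2 + 11*j^3/2 + 99*sqrt(2)*j^3/4 - 66*j^2 + 187*sqrt(2)*j^2/4 - 119*j + 33*sqrt(2)*j/2 - 42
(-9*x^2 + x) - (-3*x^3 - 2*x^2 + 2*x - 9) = 3*x^3 - 7*x^2 - x + 9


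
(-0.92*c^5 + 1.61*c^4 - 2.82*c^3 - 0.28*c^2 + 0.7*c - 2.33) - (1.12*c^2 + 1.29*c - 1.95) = -0.92*c^5 + 1.61*c^4 - 2.82*c^3 - 1.4*c^2 - 0.59*c - 0.38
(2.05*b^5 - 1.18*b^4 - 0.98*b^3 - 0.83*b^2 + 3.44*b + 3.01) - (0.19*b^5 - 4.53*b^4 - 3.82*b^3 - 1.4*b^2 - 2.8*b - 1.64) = 1.86*b^5 + 3.35*b^4 + 2.84*b^3 + 0.57*b^2 + 6.24*b + 4.65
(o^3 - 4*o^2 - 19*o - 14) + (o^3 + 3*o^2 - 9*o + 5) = 2*o^3 - o^2 - 28*o - 9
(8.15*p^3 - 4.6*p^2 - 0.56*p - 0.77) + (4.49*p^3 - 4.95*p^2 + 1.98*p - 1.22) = 12.64*p^3 - 9.55*p^2 + 1.42*p - 1.99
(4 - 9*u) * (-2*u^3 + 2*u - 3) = 18*u^4 - 8*u^3 - 18*u^2 + 35*u - 12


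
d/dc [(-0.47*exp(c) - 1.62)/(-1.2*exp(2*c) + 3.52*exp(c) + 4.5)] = (-0.564*exp(2*c) - 3.888*exp(c) + 3.5874)*exp(c)/(1.44*exp(4*c) - 8.448*exp(3*c) + 1.5904*exp(2*c) + 31.68*exp(c) + 20.25)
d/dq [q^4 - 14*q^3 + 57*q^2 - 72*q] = 4*q^3 - 42*q^2 + 114*q - 72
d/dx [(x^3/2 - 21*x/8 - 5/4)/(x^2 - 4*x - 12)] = (4*x^2 - 48*x + 53)/(8*(x^2 - 12*x + 36))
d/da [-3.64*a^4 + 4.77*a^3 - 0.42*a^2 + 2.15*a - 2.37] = -14.56*a^3 + 14.31*a^2 - 0.84*a + 2.15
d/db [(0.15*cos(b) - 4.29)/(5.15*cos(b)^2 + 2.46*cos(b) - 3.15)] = (0.7725*cos(b)^2 - 44.187*cos(b) - 10.0809)*sin(b)/(26.5225*cos(b)^4 + 25.338*cos(b)^3 - 26.3934*cos(b)^2 - 15.498*cos(b) + 9.9225)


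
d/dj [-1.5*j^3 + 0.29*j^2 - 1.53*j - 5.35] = -4.5*j^2 + 0.58*j - 1.53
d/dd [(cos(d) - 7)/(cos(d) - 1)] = -6*sin(d)/(cos(d) - 1)^2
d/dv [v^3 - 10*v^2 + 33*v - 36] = 3*v^2 - 20*v + 33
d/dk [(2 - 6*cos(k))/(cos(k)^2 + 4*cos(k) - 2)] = 2*(-3*cos(k)^2 + 2*cos(k) - 2)*sin(k)/(cos(k)^2 + 4*cos(k) - 2)^2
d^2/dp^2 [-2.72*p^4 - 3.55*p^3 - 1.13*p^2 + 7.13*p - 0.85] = -32.64*p^2 - 21.3*p - 2.26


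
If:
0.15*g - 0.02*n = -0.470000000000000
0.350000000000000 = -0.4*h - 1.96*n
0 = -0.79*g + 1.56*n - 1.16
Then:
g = -3.25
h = 3.56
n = -0.90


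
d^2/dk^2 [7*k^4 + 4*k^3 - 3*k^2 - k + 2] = 84*k^2 + 24*k - 6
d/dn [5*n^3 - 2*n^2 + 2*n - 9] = 15*n^2 - 4*n + 2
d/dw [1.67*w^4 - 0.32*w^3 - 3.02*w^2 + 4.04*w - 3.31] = 6.68*w^3 - 0.96*w^2 - 6.04*w + 4.04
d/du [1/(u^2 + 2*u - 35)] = 2*(-u - 1)/(u^2 + 2*u - 35)^2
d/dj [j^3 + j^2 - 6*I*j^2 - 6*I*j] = 3*j^2 + j*(2 - 12*I) - 6*I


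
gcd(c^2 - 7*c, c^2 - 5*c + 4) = 1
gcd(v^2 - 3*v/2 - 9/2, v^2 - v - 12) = 1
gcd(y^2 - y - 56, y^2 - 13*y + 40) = y - 8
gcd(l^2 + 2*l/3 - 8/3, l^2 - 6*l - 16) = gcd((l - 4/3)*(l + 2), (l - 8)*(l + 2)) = l + 2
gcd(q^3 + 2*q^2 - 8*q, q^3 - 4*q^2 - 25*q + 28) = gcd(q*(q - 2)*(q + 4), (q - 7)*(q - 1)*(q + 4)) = q + 4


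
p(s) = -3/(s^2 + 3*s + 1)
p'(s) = -3*(-2*s - 3)/(s^2 + 3*s + 1)^2 = 3*(2*s + 3)/(s^2 + 3*s + 1)^2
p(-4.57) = -0.37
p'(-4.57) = -0.28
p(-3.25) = -1.66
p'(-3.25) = -3.20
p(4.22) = -0.10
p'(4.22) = 0.03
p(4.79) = -0.08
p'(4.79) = 0.03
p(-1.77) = 2.55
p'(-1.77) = -1.17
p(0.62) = -0.92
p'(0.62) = 1.21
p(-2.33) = 5.35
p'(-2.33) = -15.82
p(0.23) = -1.72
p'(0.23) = 3.42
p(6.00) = -0.05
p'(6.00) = 0.01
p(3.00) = -0.16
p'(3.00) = 0.07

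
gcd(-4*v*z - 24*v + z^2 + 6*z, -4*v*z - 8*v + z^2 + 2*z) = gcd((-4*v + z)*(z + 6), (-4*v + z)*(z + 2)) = -4*v + z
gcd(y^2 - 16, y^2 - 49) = 1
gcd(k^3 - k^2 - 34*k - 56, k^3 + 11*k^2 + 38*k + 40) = k^2 + 6*k + 8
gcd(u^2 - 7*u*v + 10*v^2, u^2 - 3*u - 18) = 1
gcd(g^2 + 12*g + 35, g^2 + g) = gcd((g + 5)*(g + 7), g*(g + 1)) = 1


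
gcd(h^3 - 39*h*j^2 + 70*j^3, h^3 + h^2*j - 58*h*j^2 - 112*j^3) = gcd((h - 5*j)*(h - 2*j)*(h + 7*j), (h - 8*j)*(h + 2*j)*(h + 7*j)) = h + 7*j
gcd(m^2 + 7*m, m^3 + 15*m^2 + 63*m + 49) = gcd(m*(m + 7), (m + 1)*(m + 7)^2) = m + 7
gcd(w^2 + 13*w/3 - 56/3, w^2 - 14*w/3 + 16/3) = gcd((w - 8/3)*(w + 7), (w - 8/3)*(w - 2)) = w - 8/3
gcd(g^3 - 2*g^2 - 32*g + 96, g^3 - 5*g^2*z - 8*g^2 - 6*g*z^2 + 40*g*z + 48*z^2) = 1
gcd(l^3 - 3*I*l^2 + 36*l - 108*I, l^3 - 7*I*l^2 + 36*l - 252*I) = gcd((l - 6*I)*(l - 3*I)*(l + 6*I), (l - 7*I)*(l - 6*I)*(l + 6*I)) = l^2 + 36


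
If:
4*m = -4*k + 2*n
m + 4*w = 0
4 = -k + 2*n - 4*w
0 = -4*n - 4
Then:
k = -13/4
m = 11/4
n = -1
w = -11/16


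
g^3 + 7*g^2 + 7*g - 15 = (g - 1)*(g + 3)*(g + 5)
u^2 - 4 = (u - 2)*(u + 2)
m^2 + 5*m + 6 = (m + 2)*(m + 3)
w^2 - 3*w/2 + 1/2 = (w - 1)*(w - 1/2)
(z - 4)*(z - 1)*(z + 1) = z^3 - 4*z^2 - z + 4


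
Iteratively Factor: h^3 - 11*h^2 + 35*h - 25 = (h - 1)*(h^2 - 10*h + 25) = (h - 5)*(h - 1)*(h - 5)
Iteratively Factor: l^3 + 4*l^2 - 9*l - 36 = (l + 3)*(l^2 + l - 12) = (l - 3)*(l + 3)*(l + 4)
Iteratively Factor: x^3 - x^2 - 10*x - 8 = (x + 2)*(x^2 - 3*x - 4) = (x + 1)*(x + 2)*(x - 4)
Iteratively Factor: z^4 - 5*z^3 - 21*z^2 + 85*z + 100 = (z + 4)*(z^3 - 9*z^2 + 15*z + 25) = (z + 1)*(z + 4)*(z^2 - 10*z + 25) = (z - 5)*(z + 1)*(z + 4)*(z - 5)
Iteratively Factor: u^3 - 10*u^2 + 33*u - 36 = (u - 4)*(u^2 - 6*u + 9) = (u - 4)*(u - 3)*(u - 3)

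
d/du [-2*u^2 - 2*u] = -4*u - 2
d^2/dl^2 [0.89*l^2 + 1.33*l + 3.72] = 1.78000000000000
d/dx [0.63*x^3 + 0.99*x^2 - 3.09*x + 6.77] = 1.89*x^2 + 1.98*x - 3.09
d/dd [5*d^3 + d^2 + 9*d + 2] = 15*d^2 + 2*d + 9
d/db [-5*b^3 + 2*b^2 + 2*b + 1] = -15*b^2 + 4*b + 2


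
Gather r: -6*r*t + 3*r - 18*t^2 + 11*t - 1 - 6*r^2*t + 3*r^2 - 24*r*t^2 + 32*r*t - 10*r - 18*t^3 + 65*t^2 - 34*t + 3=r^2*(3 - 6*t) + r*(-24*t^2 + 26*t - 7) - 18*t^3 + 47*t^2 - 23*t + 2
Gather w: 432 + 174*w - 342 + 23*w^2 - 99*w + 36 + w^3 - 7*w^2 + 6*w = w^3 + 16*w^2 + 81*w + 126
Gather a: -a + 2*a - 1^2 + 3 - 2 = a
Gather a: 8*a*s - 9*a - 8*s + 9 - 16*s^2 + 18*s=a*(8*s - 9) - 16*s^2 + 10*s + 9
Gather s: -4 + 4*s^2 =4*s^2 - 4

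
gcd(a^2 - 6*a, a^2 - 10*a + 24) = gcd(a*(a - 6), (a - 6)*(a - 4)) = a - 6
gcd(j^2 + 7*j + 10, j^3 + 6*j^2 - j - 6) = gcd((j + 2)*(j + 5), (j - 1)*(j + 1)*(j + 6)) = 1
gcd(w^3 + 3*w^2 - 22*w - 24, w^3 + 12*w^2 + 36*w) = w + 6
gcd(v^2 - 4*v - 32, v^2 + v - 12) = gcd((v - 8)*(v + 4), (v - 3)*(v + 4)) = v + 4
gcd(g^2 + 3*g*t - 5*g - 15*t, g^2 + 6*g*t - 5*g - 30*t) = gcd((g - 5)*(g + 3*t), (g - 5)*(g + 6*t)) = g - 5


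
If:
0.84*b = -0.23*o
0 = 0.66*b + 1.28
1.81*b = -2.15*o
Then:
No Solution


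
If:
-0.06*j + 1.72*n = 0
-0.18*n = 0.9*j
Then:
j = 0.00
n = 0.00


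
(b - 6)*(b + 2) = b^2 - 4*b - 12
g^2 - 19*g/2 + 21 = (g - 6)*(g - 7/2)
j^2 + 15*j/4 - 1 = (j - 1/4)*(j + 4)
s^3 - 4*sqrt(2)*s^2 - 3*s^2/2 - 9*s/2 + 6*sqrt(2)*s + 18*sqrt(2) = (s - 3)*(s + 3/2)*(s - 4*sqrt(2))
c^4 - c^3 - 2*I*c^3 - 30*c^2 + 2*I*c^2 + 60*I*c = c*(c - 6)*(c + 5)*(c - 2*I)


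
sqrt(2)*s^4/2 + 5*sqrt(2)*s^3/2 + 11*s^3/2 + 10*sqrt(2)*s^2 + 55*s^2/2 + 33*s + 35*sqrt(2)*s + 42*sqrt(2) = (s + 3)*(s + 2*sqrt(2))*(s + 7*sqrt(2)/2)*(sqrt(2)*s/2 + sqrt(2))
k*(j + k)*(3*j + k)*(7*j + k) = 21*j^3*k + 31*j^2*k^2 + 11*j*k^3 + k^4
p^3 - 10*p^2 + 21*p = p*(p - 7)*(p - 3)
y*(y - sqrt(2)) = y^2 - sqrt(2)*y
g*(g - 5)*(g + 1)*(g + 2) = g^4 - 2*g^3 - 13*g^2 - 10*g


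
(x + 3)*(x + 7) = x^2 + 10*x + 21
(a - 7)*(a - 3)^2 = a^3 - 13*a^2 + 51*a - 63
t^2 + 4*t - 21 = (t - 3)*(t + 7)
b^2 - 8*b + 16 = (b - 4)^2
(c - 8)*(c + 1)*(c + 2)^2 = c^4 - 3*c^3 - 32*c^2 - 60*c - 32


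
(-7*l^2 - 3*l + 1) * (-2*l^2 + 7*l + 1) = 14*l^4 - 43*l^3 - 30*l^2 + 4*l + 1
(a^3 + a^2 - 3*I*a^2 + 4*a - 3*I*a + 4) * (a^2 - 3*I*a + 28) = a^5 + a^4 - 6*I*a^4 + 23*a^3 - 6*I*a^3 + 23*a^2 - 96*I*a^2 + 112*a - 96*I*a + 112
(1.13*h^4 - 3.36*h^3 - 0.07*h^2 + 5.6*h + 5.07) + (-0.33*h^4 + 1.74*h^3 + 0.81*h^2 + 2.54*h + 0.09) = 0.8*h^4 - 1.62*h^3 + 0.74*h^2 + 8.14*h + 5.16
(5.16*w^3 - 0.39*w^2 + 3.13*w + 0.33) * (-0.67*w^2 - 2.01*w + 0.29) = -3.4572*w^5 - 10.1103*w^4 + 0.1832*w^3 - 6.6255*w^2 + 0.2444*w + 0.0957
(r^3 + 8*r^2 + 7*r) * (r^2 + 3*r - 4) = r^5 + 11*r^4 + 27*r^3 - 11*r^2 - 28*r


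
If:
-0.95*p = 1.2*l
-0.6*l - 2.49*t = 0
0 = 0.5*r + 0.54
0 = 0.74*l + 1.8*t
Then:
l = 0.00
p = 0.00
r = -1.08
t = 0.00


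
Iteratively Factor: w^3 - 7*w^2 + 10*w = (w - 5)*(w^2 - 2*w) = (w - 5)*(w - 2)*(w)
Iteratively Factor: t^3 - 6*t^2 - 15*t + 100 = (t - 5)*(t^2 - t - 20) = (t - 5)^2*(t + 4)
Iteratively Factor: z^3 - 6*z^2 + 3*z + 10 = (z - 5)*(z^2 - z - 2) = (z - 5)*(z - 2)*(z + 1)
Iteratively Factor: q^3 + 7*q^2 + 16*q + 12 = (q + 3)*(q^2 + 4*q + 4) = (q + 2)*(q + 3)*(q + 2)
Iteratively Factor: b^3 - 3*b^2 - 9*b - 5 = (b + 1)*(b^2 - 4*b - 5) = (b + 1)^2*(b - 5)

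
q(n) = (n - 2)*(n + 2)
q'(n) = 2*n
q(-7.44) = 51.35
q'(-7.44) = -14.88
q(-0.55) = -3.70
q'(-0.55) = -1.10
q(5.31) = 24.20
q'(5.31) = 10.62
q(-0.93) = -3.14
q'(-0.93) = -1.86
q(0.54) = -3.71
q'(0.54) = 1.08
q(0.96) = -3.08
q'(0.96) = 1.92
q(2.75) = 3.56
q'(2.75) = 5.50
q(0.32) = -3.90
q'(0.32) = 0.64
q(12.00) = 140.00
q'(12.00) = 24.00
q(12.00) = 140.00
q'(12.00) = 24.00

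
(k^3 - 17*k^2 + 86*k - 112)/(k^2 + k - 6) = (k^2 - 15*k + 56)/(k + 3)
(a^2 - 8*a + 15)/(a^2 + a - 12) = (a - 5)/(a + 4)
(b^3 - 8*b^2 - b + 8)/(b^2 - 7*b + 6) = (b^2 - 7*b - 8)/(b - 6)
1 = 1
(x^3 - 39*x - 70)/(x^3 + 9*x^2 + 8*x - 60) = (x^2 - 5*x - 14)/(x^2 + 4*x - 12)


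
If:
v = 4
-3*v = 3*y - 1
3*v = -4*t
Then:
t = -3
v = 4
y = -11/3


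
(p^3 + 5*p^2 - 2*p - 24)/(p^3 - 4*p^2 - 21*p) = (p^2 + 2*p - 8)/(p*(p - 7))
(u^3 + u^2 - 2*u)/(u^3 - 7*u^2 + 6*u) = (u + 2)/(u - 6)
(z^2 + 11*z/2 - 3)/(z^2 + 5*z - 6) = (z - 1/2)/(z - 1)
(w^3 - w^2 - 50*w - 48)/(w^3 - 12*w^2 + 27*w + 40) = (w + 6)/(w - 5)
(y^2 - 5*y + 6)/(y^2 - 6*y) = (y^2 - 5*y + 6)/(y*(y - 6))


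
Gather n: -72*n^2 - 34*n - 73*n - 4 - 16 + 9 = -72*n^2 - 107*n - 11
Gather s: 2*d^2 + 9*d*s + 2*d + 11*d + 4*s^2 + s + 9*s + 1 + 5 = 2*d^2 + 13*d + 4*s^2 + s*(9*d + 10) + 6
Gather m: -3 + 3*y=3*y - 3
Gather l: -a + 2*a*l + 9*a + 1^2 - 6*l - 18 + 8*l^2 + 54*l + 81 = 8*a + 8*l^2 + l*(2*a + 48) + 64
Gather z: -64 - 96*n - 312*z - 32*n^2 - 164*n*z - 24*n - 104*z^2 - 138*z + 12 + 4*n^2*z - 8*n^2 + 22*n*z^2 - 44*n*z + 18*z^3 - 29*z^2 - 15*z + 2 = -40*n^2 - 120*n + 18*z^3 + z^2*(22*n - 133) + z*(4*n^2 - 208*n - 465) - 50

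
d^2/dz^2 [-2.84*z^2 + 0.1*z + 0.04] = -5.68000000000000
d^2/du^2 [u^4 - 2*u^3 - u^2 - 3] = 12*u^2 - 12*u - 2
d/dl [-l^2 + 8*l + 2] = 8 - 2*l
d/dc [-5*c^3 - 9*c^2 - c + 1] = -15*c^2 - 18*c - 1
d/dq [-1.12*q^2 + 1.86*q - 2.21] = 1.86 - 2.24*q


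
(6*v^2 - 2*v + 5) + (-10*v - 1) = 6*v^2 - 12*v + 4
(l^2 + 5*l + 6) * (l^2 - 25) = l^4 + 5*l^3 - 19*l^2 - 125*l - 150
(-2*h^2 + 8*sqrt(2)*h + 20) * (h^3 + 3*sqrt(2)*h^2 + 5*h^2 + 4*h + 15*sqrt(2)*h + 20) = -2*h^5 - 10*h^4 + 2*sqrt(2)*h^4 + 10*sqrt(2)*h^3 + 60*h^3 + 92*sqrt(2)*h^2 + 300*h^2 + 80*h + 460*sqrt(2)*h + 400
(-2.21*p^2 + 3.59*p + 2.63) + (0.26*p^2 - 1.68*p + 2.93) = -1.95*p^2 + 1.91*p + 5.56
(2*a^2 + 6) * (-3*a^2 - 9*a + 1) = -6*a^4 - 18*a^3 - 16*a^2 - 54*a + 6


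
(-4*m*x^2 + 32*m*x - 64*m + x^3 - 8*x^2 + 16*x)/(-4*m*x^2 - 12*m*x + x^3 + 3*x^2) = (x^2 - 8*x + 16)/(x*(x + 3))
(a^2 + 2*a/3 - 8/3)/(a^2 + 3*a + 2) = (a - 4/3)/(a + 1)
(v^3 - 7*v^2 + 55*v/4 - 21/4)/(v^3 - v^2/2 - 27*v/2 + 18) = (4*v^2 - 16*v + 7)/(2*(2*v^2 + 5*v - 12))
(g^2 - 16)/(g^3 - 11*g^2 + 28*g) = (g + 4)/(g*(g - 7))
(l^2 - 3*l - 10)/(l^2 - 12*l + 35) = (l + 2)/(l - 7)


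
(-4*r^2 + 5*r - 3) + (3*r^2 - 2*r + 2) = -r^2 + 3*r - 1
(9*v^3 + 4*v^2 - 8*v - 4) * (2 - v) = -9*v^4 + 14*v^3 + 16*v^2 - 12*v - 8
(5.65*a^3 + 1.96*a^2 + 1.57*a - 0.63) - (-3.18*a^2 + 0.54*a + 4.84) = 5.65*a^3 + 5.14*a^2 + 1.03*a - 5.47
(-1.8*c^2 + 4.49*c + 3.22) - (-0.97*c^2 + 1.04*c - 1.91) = -0.83*c^2 + 3.45*c + 5.13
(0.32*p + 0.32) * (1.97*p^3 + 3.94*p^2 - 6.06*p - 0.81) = 0.6304*p^4 + 1.8912*p^3 - 0.6784*p^2 - 2.1984*p - 0.2592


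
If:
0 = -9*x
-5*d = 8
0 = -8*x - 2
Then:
No Solution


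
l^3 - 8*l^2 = l^2*(l - 8)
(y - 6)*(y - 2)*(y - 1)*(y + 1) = y^4 - 8*y^3 + 11*y^2 + 8*y - 12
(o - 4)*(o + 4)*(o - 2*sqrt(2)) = o^3 - 2*sqrt(2)*o^2 - 16*o + 32*sqrt(2)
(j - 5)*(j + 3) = j^2 - 2*j - 15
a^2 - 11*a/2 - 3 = (a - 6)*(a + 1/2)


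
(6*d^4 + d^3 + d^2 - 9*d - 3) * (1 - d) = -6*d^5 + 5*d^4 + 10*d^2 - 6*d - 3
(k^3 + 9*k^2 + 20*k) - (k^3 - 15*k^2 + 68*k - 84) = 24*k^2 - 48*k + 84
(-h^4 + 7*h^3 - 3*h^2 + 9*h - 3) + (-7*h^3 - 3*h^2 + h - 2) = -h^4 - 6*h^2 + 10*h - 5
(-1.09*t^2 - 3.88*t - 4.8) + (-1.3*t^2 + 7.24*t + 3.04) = -2.39*t^2 + 3.36*t - 1.76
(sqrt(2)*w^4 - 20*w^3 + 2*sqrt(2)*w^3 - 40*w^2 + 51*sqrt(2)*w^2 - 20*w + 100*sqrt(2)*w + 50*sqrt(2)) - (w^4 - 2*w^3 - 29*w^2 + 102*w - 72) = -w^4 + sqrt(2)*w^4 - 18*w^3 + 2*sqrt(2)*w^3 - 11*w^2 + 51*sqrt(2)*w^2 - 122*w + 100*sqrt(2)*w + 50*sqrt(2) + 72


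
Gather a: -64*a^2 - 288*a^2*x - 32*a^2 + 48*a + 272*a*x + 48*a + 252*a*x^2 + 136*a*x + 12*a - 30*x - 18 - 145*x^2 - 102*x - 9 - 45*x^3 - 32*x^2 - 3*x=a^2*(-288*x - 96) + a*(252*x^2 + 408*x + 108) - 45*x^3 - 177*x^2 - 135*x - 27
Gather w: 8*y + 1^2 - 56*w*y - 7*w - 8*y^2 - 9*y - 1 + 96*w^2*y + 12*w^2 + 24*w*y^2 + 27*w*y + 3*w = w^2*(96*y + 12) + w*(24*y^2 - 29*y - 4) - 8*y^2 - y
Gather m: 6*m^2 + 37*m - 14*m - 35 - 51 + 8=6*m^2 + 23*m - 78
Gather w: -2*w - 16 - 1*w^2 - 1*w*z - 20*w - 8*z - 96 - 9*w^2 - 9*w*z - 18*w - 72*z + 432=-10*w^2 + w*(-10*z - 40) - 80*z + 320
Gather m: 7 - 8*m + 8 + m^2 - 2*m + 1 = m^2 - 10*m + 16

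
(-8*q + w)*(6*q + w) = -48*q^2 - 2*q*w + w^2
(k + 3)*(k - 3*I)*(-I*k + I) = -I*k^3 - 3*k^2 - 2*I*k^2 - 6*k + 3*I*k + 9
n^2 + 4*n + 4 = (n + 2)^2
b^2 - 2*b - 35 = (b - 7)*(b + 5)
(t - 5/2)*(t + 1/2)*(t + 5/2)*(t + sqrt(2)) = t^4 + t^3/2 + sqrt(2)*t^3 - 25*t^2/4 + sqrt(2)*t^2/2 - 25*sqrt(2)*t/4 - 25*t/8 - 25*sqrt(2)/8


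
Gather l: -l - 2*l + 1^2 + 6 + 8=15 - 3*l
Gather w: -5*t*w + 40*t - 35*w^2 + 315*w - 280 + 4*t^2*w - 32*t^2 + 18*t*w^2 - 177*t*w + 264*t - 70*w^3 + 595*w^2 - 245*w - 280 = -32*t^2 + 304*t - 70*w^3 + w^2*(18*t + 560) + w*(4*t^2 - 182*t + 70) - 560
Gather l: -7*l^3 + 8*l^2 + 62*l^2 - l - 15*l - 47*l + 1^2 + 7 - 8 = -7*l^3 + 70*l^2 - 63*l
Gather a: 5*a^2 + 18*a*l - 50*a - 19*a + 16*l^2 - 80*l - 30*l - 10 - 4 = 5*a^2 + a*(18*l - 69) + 16*l^2 - 110*l - 14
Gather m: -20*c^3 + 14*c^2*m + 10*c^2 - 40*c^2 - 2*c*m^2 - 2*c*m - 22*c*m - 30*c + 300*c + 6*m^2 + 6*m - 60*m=-20*c^3 - 30*c^2 + 270*c + m^2*(6 - 2*c) + m*(14*c^2 - 24*c - 54)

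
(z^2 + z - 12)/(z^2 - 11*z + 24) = (z + 4)/(z - 8)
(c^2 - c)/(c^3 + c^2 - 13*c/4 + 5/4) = 4*c/(4*c^2 + 8*c - 5)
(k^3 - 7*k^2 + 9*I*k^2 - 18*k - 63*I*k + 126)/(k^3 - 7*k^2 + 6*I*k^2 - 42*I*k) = (k + 3*I)/k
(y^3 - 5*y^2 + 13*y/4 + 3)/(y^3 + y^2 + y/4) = (2*y^2 - 11*y + 12)/(y*(2*y + 1))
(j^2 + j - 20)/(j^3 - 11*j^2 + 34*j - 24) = (j + 5)/(j^2 - 7*j + 6)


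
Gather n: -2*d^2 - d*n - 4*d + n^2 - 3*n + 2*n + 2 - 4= -2*d^2 - 4*d + n^2 + n*(-d - 1) - 2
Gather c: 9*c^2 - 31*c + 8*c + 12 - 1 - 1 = 9*c^2 - 23*c + 10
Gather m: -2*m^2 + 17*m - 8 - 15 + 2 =-2*m^2 + 17*m - 21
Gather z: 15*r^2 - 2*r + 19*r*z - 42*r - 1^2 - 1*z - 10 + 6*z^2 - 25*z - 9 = 15*r^2 - 44*r + 6*z^2 + z*(19*r - 26) - 20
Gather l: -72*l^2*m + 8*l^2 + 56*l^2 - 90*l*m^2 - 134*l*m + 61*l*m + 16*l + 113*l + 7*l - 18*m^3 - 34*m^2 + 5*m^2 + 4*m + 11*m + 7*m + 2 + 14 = l^2*(64 - 72*m) + l*(-90*m^2 - 73*m + 136) - 18*m^3 - 29*m^2 + 22*m + 16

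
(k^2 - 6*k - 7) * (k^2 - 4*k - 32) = k^4 - 10*k^3 - 15*k^2 + 220*k + 224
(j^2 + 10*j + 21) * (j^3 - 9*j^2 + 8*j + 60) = j^5 + j^4 - 61*j^3 - 49*j^2 + 768*j + 1260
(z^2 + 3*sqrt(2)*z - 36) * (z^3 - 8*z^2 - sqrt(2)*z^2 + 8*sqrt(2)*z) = z^5 - 8*z^4 + 2*sqrt(2)*z^4 - 42*z^3 - 16*sqrt(2)*z^3 + 36*sqrt(2)*z^2 + 336*z^2 - 288*sqrt(2)*z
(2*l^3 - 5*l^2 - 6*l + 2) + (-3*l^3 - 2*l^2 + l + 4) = -l^3 - 7*l^2 - 5*l + 6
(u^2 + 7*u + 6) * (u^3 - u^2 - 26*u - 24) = u^5 + 6*u^4 - 27*u^3 - 212*u^2 - 324*u - 144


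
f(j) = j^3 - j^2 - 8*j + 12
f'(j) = 3*j^2 - 2*j - 8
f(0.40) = 8.70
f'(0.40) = -8.32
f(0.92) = 4.57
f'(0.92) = -7.30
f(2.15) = 0.12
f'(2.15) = 1.57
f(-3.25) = -6.89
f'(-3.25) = 30.19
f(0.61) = 6.97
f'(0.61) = -8.10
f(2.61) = 2.09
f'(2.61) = 7.22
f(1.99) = 0.00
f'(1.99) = -0.10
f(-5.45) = -135.98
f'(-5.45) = 92.01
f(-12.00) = -1764.00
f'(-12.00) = 448.00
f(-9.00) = -726.00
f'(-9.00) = 253.00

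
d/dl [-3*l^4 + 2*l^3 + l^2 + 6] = 2*l*(-6*l^2 + 3*l + 1)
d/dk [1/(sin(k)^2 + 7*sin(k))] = -(2*sin(k) + 7)*cos(k)/((sin(k) + 7)^2*sin(k)^2)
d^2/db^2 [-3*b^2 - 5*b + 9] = -6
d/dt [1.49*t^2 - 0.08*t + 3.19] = 2.98*t - 0.08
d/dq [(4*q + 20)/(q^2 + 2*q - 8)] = 4*(q^2 + 2*q - 2*(q + 1)*(q + 5) - 8)/(q^2 + 2*q - 8)^2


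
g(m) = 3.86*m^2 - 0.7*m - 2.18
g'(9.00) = 68.78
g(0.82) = -0.16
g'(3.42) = 25.70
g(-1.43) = 6.71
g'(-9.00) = -70.18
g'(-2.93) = -23.32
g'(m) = 7.72*m - 0.7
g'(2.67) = 19.91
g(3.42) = 40.57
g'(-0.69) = -6.03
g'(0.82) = 5.63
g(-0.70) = 0.20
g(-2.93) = 33.01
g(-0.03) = -2.16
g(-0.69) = 0.14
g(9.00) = 304.18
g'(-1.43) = -11.74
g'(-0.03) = -0.93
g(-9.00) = 316.78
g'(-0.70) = -6.10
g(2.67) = 23.47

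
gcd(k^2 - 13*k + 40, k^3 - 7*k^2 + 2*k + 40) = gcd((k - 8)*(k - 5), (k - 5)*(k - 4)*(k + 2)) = k - 5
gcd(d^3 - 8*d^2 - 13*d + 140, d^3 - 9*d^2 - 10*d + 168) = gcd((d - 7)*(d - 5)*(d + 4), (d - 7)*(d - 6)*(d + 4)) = d^2 - 3*d - 28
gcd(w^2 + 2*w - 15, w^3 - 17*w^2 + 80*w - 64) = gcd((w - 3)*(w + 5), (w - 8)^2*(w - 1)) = 1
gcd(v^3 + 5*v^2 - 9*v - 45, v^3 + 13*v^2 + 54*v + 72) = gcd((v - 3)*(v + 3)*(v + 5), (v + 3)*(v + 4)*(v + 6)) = v + 3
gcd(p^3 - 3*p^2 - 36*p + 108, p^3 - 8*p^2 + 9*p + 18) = p^2 - 9*p + 18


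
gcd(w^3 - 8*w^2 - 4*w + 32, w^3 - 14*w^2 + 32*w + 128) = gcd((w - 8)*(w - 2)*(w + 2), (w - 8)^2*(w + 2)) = w^2 - 6*w - 16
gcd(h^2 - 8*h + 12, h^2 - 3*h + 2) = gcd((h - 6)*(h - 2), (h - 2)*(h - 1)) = h - 2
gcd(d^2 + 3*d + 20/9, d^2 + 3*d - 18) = 1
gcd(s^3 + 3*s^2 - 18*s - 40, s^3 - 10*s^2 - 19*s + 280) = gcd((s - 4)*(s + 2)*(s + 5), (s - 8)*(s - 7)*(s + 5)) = s + 5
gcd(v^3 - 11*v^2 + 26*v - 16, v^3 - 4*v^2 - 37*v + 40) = v^2 - 9*v + 8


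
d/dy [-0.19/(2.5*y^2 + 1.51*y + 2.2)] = (0.95*y + 0.2869)/(2.5*y^2 + 1.51*y + 2.2)^2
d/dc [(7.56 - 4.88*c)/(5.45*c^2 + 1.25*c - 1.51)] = (26.596*c^2 - 82.404*c - 2.0812)/(29.7025*c^4 + 13.625*c^3 - 14.8965*c^2 - 3.775*c + 2.2801)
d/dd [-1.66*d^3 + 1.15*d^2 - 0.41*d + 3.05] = -4.98*d^2 + 2.3*d - 0.41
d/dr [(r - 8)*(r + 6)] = 2*r - 2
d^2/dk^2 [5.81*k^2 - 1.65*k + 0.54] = 11.6200000000000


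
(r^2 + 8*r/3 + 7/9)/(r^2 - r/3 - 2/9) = (3*r + 7)/(3*r - 2)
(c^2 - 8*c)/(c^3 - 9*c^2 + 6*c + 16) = c/(c^2 - c - 2)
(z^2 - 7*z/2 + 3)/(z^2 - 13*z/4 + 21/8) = 4*(z - 2)/(4*z - 7)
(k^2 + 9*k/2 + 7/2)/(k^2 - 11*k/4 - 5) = 2*(2*k^2 + 9*k + 7)/(4*k^2 - 11*k - 20)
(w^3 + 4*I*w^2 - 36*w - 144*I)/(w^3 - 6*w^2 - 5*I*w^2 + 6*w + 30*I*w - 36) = (w^2 + w*(6 + 4*I) + 24*I)/(w^2 - 5*I*w + 6)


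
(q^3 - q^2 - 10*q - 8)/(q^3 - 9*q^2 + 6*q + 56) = (q + 1)/(q - 7)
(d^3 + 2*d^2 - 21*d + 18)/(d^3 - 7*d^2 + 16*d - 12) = (d^2 + 5*d - 6)/(d^2 - 4*d + 4)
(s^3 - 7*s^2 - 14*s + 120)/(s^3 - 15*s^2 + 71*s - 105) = (s^2 - 2*s - 24)/(s^2 - 10*s + 21)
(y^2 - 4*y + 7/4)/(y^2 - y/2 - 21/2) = (y - 1/2)/(y + 3)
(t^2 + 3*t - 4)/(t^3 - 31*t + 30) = (t + 4)/(t^2 + t - 30)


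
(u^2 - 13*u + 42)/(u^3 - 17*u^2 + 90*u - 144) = (u - 7)/(u^2 - 11*u + 24)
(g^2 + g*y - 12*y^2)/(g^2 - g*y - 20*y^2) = (-g + 3*y)/(-g + 5*y)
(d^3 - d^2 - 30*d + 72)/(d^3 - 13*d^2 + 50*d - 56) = (d^2 + 3*d - 18)/(d^2 - 9*d + 14)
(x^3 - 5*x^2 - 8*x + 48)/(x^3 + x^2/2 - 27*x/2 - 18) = 2*(x - 4)/(2*x + 3)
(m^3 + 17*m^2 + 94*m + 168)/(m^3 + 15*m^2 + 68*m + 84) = (m + 4)/(m + 2)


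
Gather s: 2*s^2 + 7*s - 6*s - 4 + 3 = 2*s^2 + s - 1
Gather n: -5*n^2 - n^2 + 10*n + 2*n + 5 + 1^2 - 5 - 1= -6*n^2 + 12*n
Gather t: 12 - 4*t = 12 - 4*t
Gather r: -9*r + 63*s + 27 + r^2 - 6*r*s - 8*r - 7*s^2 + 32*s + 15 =r^2 + r*(-6*s - 17) - 7*s^2 + 95*s + 42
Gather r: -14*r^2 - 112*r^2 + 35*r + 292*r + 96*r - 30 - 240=-126*r^2 + 423*r - 270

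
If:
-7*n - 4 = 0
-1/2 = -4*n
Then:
No Solution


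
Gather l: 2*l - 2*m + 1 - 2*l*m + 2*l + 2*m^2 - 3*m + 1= l*(4 - 2*m) + 2*m^2 - 5*m + 2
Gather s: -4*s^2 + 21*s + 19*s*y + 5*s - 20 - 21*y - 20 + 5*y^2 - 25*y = -4*s^2 + s*(19*y + 26) + 5*y^2 - 46*y - 40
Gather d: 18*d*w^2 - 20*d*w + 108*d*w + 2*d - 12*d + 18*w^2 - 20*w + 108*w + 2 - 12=d*(18*w^2 + 88*w - 10) + 18*w^2 + 88*w - 10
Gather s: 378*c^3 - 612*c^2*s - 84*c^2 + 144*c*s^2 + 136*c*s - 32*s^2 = 378*c^3 - 84*c^2 + s^2*(144*c - 32) + s*(-612*c^2 + 136*c)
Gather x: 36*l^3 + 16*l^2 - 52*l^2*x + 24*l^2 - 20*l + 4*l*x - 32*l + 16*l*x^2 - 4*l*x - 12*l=36*l^3 - 52*l^2*x + 40*l^2 + 16*l*x^2 - 64*l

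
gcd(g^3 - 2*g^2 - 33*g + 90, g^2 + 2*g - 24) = g + 6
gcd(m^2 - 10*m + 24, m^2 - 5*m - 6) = m - 6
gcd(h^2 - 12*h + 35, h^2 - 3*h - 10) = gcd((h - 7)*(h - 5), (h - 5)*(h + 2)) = h - 5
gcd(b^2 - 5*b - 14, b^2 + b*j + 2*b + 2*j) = b + 2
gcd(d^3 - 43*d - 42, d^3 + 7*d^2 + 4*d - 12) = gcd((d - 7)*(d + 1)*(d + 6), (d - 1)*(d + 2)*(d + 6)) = d + 6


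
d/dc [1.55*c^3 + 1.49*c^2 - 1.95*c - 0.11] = 4.65*c^2 + 2.98*c - 1.95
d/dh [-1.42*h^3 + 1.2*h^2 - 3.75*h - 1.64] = -4.26*h^2 + 2.4*h - 3.75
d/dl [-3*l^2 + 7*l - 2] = 7 - 6*l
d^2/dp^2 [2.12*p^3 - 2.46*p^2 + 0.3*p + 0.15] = 12.72*p - 4.92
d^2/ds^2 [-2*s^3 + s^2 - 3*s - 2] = 2 - 12*s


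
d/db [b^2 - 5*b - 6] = 2*b - 5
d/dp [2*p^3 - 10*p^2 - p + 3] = 6*p^2 - 20*p - 1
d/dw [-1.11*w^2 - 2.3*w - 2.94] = -2.22*w - 2.3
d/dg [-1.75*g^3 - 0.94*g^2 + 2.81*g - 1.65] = -5.25*g^2 - 1.88*g + 2.81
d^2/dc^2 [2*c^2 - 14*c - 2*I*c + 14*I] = 4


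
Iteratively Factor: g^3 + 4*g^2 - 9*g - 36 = (g - 3)*(g^2 + 7*g + 12) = (g - 3)*(g + 4)*(g + 3)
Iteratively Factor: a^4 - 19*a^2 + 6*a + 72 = (a - 3)*(a^3 + 3*a^2 - 10*a - 24) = (a - 3)^2*(a^2 + 6*a + 8) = (a - 3)^2*(a + 4)*(a + 2)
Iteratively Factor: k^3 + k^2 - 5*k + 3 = (k - 1)*(k^2 + 2*k - 3) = (k - 1)^2*(k + 3)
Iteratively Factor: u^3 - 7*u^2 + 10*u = (u - 5)*(u^2 - 2*u) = u*(u - 5)*(u - 2)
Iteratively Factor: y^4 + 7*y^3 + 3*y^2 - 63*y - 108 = (y + 3)*(y^3 + 4*y^2 - 9*y - 36) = (y + 3)*(y + 4)*(y^2 - 9) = (y + 3)^2*(y + 4)*(y - 3)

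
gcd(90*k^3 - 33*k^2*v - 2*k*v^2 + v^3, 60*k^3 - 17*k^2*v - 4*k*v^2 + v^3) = 15*k^2 - 8*k*v + v^2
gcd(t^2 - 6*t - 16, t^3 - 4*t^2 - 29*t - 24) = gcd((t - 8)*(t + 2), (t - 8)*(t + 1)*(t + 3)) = t - 8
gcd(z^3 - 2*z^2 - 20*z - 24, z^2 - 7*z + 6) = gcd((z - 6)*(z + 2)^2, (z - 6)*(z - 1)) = z - 6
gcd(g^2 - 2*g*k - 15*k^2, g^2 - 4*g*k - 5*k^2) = g - 5*k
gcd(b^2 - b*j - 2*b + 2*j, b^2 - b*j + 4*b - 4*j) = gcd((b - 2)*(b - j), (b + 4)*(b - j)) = b - j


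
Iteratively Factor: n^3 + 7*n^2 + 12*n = (n + 3)*(n^2 + 4*n) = (n + 3)*(n + 4)*(n)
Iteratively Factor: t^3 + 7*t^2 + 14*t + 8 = (t + 1)*(t^2 + 6*t + 8) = (t + 1)*(t + 4)*(t + 2)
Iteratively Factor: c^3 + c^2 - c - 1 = (c - 1)*(c^2 + 2*c + 1) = (c - 1)*(c + 1)*(c + 1)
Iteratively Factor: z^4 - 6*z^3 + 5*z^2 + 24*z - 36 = (z - 3)*(z^3 - 3*z^2 - 4*z + 12) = (z - 3)*(z - 2)*(z^2 - z - 6) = (z - 3)*(z - 2)*(z + 2)*(z - 3)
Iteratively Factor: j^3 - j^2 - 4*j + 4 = (j - 2)*(j^2 + j - 2) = (j - 2)*(j - 1)*(j + 2)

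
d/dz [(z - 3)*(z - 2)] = 2*z - 5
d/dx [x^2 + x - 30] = 2*x + 1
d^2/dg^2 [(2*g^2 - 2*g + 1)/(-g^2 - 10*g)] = 2*(22*g^3 - 3*g^2 - 30*g - 100)/(g^3*(g^3 + 30*g^2 + 300*g + 1000))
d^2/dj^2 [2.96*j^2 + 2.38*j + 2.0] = 5.92000000000000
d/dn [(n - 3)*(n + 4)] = 2*n + 1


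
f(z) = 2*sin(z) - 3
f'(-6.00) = 1.92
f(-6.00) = -2.44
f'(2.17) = -1.13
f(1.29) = -1.08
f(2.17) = -1.35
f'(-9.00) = -1.82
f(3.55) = -3.79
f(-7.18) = -4.56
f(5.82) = -3.89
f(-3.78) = -1.81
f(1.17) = -1.16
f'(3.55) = -1.84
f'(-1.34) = 0.46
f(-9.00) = -3.82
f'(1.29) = 0.55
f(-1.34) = -4.95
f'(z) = 2*cos(z)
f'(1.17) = 0.78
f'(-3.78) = -1.61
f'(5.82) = 1.79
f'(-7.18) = 1.25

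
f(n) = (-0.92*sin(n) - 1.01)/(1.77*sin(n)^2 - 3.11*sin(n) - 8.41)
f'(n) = (-3.54*sin(n)*cos(n) + 3.11*cos(n))*(-0.92*sin(n) - 1.01)/(1.77*sin(n)^2 - 3.11*sin(n) - 8.41)^2 - 0.92*cos(n)/(1.77*sin(n)^2 - 3.11*sin(n) - 8.41)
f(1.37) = 0.20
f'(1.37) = 0.02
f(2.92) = 0.13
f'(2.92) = -0.07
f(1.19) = 0.19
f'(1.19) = 0.04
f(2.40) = 0.17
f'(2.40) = -0.06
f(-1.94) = 0.04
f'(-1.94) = -0.06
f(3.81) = 0.08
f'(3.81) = -0.07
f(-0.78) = 0.07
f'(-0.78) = 0.07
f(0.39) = 0.15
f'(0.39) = 0.07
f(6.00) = 0.10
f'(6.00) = 0.07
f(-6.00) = 0.14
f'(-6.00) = 0.07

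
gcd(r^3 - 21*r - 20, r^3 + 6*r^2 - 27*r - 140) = r^2 - r - 20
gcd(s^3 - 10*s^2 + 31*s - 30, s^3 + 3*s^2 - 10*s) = s - 2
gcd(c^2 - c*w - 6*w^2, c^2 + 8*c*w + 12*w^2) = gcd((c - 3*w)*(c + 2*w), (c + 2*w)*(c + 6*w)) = c + 2*w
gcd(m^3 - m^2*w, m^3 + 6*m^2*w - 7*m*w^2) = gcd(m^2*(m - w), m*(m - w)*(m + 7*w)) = -m^2 + m*w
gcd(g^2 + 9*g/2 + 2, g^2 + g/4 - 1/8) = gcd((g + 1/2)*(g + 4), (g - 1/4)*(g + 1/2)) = g + 1/2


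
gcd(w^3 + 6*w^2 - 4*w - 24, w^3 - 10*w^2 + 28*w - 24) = w - 2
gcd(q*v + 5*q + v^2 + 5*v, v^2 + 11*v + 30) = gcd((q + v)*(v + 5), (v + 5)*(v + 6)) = v + 5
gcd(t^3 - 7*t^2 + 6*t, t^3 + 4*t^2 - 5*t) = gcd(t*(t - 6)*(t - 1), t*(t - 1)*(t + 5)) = t^2 - t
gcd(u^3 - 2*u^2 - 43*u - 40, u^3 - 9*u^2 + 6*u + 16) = u^2 - 7*u - 8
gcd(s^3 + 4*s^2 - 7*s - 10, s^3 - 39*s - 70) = s + 5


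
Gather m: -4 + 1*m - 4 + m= 2*m - 8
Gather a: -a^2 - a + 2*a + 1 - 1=-a^2 + a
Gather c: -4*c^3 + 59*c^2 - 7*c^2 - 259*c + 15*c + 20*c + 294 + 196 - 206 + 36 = -4*c^3 + 52*c^2 - 224*c + 320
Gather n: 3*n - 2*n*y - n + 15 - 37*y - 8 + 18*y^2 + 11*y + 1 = n*(2 - 2*y) + 18*y^2 - 26*y + 8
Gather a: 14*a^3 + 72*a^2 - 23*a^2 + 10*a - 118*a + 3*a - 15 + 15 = 14*a^3 + 49*a^2 - 105*a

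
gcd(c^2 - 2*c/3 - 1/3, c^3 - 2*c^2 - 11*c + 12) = c - 1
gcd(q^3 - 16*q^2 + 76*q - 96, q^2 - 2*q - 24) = q - 6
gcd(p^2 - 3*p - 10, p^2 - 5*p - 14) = p + 2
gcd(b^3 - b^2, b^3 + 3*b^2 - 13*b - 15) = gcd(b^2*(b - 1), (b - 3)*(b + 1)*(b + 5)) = 1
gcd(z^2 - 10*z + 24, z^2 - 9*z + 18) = z - 6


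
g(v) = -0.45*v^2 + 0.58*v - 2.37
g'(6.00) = -4.82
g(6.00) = -15.09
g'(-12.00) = 11.38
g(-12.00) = -74.13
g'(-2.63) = 2.95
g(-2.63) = -7.01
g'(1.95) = -1.18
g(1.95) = -2.95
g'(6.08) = -4.89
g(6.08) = -15.48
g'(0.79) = -0.13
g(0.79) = -2.19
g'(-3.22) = 3.48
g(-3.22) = -8.90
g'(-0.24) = 0.80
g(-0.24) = -2.54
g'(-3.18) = 3.44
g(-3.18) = -8.76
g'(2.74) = -1.89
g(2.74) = -4.16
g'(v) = 0.58 - 0.9*v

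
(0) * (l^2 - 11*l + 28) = 0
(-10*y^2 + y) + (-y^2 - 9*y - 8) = -11*y^2 - 8*y - 8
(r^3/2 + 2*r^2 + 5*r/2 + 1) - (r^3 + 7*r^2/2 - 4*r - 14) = -r^3/2 - 3*r^2/2 + 13*r/2 + 15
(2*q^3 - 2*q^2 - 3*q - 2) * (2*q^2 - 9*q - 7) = 4*q^5 - 22*q^4 - 2*q^3 + 37*q^2 + 39*q + 14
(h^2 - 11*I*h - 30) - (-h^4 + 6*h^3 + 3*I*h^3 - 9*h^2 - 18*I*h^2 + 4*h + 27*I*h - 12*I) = h^4 - 6*h^3 - 3*I*h^3 + 10*h^2 + 18*I*h^2 - 4*h - 38*I*h - 30 + 12*I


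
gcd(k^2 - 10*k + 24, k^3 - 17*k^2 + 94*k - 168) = k^2 - 10*k + 24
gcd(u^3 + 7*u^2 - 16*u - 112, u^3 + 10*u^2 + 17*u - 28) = u^2 + 11*u + 28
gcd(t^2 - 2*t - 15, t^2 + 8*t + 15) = t + 3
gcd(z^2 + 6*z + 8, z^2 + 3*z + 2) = z + 2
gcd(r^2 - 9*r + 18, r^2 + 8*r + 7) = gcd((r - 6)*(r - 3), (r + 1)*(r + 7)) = 1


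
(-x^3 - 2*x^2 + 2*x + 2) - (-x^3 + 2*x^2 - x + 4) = -4*x^2 + 3*x - 2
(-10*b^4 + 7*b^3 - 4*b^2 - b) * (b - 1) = -10*b^5 + 17*b^4 - 11*b^3 + 3*b^2 + b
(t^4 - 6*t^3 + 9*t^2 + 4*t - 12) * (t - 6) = t^5 - 12*t^4 + 45*t^3 - 50*t^2 - 36*t + 72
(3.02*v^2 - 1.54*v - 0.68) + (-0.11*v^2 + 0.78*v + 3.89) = 2.91*v^2 - 0.76*v + 3.21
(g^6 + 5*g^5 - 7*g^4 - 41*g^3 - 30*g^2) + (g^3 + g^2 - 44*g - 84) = g^6 + 5*g^5 - 7*g^4 - 40*g^3 - 29*g^2 - 44*g - 84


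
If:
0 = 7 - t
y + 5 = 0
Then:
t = 7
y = -5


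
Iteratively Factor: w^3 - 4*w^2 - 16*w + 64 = (w + 4)*(w^2 - 8*w + 16) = (w - 4)*(w + 4)*(w - 4)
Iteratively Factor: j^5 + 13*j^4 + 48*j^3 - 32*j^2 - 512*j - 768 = (j + 4)*(j^4 + 9*j^3 + 12*j^2 - 80*j - 192) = (j + 4)^2*(j^3 + 5*j^2 - 8*j - 48) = (j + 4)^3*(j^2 + j - 12) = (j + 4)^4*(j - 3)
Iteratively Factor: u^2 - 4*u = (u - 4)*(u)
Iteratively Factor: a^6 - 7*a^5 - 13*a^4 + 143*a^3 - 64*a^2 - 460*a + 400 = (a + 4)*(a^5 - 11*a^4 + 31*a^3 + 19*a^2 - 140*a + 100) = (a + 2)*(a + 4)*(a^4 - 13*a^3 + 57*a^2 - 95*a + 50) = (a - 2)*(a + 2)*(a + 4)*(a^3 - 11*a^2 + 35*a - 25) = (a - 2)*(a - 1)*(a + 2)*(a + 4)*(a^2 - 10*a + 25) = (a - 5)*(a - 2)*(a - 1)*(a + 2)*(a + 4)*(a - 5)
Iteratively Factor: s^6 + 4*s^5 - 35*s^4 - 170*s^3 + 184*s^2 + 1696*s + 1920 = (s - 5)*(s^5 + 9*s^4 + 10*s^3 - 120*s^2 - 416*s - 384) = (s - 5)*(s + 3)*(s^4 + 6*s^3 - 8*s^2 - 96*s - 128) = (s - 5)*(s + 3)*(s + 4)*(s^3 + 2*s^2 - 16*s - 32) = (s - 5)*(s + 3)*(s + 4)^2*(s^2 - 2*s - 8) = (s - 5)*(s - 4)*(s + 3)*(s + 4)^2*(s + 2)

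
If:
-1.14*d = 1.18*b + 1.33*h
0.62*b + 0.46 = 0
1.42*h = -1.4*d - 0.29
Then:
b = -0.74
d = -6.70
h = 6.40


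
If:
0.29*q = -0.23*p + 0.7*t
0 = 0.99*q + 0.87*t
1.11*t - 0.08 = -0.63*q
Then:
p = 0.60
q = -0.13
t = 0.14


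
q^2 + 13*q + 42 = (q + 6)*(q + 7)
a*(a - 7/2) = a^2 - 7*a/2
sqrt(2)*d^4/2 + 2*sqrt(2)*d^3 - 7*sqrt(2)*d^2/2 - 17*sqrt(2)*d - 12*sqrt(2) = (d/2 + 1)*(d - 3)*(d + 4)*(sqrt(2)*d + sqrt(2))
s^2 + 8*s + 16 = (s + 4)^2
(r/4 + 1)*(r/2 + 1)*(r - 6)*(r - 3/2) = r^4/8 - 3*r^3/16 - 7*r^2/2 - 3*r/4 + 9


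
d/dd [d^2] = 2*d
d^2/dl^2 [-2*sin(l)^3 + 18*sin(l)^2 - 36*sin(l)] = 18*sin(l)^3 - 72*sin(l)^2 + 24*sin(l) + 36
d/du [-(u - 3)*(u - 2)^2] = (8 - 3*u)*(u - 2)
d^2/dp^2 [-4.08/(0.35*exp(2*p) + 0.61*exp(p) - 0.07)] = (-4.08*(0.7*exp(p) + 0.61)*(1.4*exp(p) + 1.22)*exp(p) + (5.712*exp(p) + 2.4888)*(0.35*exp(2*p) + 0.61*exp(p) - 0.07))*exp(p)/(0.35*exp(2*p) + 0.61*exp(p) - 0.07)^3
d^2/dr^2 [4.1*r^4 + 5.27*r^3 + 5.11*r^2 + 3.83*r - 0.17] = 49.2*r^2 + 31.62*r + 10.22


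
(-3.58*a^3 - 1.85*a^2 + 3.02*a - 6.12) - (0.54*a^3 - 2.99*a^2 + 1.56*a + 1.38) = -4.12*a^3 + 1.14*a^2 + 1.46*a - 7.5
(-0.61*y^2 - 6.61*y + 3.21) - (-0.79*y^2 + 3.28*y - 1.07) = 0.18*y^2 - 9.89*y + 4.28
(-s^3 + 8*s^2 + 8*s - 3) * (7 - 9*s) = 9*s^4 - 79*s^3 - 16*s^2 + 83*s - 21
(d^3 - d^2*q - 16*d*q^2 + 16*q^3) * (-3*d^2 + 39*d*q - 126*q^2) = -3*d^5 + 42*d^4*q - 117*d^3*q^2 - 546*d^2*q^3 + 2640*d*q^4 - 2016*q^5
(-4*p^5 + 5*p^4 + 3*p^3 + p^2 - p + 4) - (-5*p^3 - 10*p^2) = -4*p^5 + 5*p^4 + 8*p^3 + 11*p^2 - p + 4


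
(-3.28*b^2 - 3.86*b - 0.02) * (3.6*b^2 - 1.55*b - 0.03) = -11.808*b^4 - 8.812*b^3 + 6.0094*b^2 + 0.1468*b + 0.0006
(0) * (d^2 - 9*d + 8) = 0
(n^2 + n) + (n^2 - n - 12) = 2*n^2 - 12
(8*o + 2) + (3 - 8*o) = 5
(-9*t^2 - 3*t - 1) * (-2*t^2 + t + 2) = 18*t^4 - 3*t^3 - 19*t^2 - 7*t - 2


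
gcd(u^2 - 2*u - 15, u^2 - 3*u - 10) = u - 5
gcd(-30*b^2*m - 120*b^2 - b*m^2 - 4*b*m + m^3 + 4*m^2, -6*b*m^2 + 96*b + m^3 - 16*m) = 6*b*m + 24*b - m^2 - 4*m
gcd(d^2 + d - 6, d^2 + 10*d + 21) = d + 3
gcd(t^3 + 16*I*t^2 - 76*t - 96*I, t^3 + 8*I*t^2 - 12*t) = t^2 + 8*I*t - 12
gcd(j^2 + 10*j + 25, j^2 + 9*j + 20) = j + 5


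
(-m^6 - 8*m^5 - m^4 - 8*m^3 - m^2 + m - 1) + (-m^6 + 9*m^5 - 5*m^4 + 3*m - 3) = -2*m^6 + m^5 - 6*m^4 - 8*m^3 - m^2 + 4*m - 4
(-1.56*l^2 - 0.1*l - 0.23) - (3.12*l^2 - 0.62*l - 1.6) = -4.68*l^2 + 0.52*l + 1.37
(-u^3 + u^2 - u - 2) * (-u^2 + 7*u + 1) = u^5 - 8*u^4 + 7*u^3 - 4*u^2 - 15*u - 2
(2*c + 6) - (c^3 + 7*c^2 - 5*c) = -c^3 - 7*c^2 + 7*c + 6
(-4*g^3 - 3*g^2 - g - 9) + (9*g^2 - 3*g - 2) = -4*g^3 + 6*g^2 - 4*g - 11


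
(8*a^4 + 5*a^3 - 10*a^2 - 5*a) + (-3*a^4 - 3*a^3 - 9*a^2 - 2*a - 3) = 5*a^4 + 2*a^3 - 19*a^2 - 7*a - 3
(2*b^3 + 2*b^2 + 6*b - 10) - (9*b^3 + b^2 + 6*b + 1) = -7*b^3 + b^2 - 11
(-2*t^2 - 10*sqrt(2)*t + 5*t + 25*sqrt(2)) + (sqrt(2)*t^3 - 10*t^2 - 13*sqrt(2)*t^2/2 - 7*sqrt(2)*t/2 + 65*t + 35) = sqrt(2)*t^3 - 12*t^2 - 13*sqrt(2)*t^2/2 - 27*sqrt(2)*t/2 + 70*t + 35 + 25*sqrt(2)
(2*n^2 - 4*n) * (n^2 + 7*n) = 2*n^4 + 10*n^3 - 28*n^2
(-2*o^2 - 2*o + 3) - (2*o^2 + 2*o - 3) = -4*o^2 - 4*o + 6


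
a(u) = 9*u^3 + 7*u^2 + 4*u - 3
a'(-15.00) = 5869.00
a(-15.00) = -28863.00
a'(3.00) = 289.00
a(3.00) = 315.00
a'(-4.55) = 499.27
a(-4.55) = -724.05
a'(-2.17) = 100.76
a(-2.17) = -70.68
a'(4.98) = 743.33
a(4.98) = 1302.08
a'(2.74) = 245.07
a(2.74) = 245.65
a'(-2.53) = 141.40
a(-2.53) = -114.06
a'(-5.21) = 663.95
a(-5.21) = -1106.62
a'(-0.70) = 7.43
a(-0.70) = -5.46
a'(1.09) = 51.34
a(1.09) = 21.33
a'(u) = 27*u^2 + 14*u + 4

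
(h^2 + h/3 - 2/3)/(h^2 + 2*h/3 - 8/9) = 3*(h + 1)/(3*h + 4)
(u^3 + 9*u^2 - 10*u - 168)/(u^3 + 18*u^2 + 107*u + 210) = (u - 4)/(u + 5)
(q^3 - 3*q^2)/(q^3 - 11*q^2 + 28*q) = q*(q - 3)/(q^2 - 11*q + 28)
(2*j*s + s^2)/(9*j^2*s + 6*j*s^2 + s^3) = (2*j + s)/(9*j^2 + 6*j*s + s^2)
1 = 1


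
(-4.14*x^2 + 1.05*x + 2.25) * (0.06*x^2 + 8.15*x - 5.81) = -0.2484*x^4 - 33.678*x^3 + 32.7459*x^2 + 12.237*x - 13.0725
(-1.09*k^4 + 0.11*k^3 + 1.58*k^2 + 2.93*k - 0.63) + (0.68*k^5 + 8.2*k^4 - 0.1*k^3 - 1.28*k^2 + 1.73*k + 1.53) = 0.68*k^5 + 7.11*k^4 + 0.01*k^3 + 0.3*k^2 + 4.66*k + 0.9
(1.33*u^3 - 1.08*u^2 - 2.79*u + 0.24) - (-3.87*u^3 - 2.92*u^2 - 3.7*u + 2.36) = 5.2*u^3 + 1.84*u^2 + 0.91*u - 2.12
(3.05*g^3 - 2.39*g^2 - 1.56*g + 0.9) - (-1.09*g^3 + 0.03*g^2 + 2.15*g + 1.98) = 4.14*g^3 - 2.42*g^2 - 3.71*g - 1.08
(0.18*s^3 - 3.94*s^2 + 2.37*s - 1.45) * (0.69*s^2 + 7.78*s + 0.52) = 0.1242*s^5 - 1.3182*s^4 - 28.9243*s^3 + 15.3893*s^2 - 10.0486*s - 0.754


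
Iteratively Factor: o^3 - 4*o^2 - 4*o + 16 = (o + 2)*(o^2 - 6*o + 8) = (o - 2)*(o + 2)*(o - 4)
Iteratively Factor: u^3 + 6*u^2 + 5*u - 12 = (u + 3)*(u^2 + 3*u - 4) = (u - 1)*(u + 3)*(u + 4)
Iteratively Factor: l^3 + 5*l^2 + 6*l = (l)*(l^2 + 5*l + 6) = l*(l + 2)*(l + 3)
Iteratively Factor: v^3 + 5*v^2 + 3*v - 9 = (v - 1)*(v^2 + 6*v + 9) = (v - 1)*(v + 3)*(v + 3)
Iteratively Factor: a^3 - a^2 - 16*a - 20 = (a + 2)*(a^2 - 3*a - 10) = (a - 5)*(a + 2)*(a + 2)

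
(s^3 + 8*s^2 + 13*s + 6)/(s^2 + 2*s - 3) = (s^3 + 8*s^2 + 13*s + 6)/(s^2 + 2*s - 3)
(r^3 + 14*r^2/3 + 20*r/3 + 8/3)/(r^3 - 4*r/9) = 3*(r^2 + 4*r + 4)/(r*(3*r - 2))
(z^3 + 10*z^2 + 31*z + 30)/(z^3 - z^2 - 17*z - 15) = (z^2 + 7*z + 10)/(z^2 - 4*z - 5)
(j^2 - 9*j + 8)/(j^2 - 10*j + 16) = (j - 1)/(j - 2)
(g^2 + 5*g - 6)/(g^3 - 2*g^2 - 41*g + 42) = 1/(g - 7)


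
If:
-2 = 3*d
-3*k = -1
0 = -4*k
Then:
No Solution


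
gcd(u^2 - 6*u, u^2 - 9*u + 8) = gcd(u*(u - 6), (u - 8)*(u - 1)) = 1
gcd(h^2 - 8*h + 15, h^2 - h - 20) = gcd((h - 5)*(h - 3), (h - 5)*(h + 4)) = h - 5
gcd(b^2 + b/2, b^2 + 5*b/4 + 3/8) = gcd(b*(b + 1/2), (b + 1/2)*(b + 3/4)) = b + 1/2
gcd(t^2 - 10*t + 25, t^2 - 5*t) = t - 5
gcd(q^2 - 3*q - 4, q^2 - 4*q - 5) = q + 1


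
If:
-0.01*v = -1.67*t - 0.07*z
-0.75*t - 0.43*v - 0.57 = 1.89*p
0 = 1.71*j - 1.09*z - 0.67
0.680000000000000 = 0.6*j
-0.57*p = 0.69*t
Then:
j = 1.13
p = 0.07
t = -0.06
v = -1.53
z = 1.16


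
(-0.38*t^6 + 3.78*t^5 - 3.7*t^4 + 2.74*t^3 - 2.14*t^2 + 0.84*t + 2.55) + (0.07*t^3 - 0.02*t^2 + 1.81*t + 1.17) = -0.38*t^6 + 3.78*t^5 - 3.7*t^4 + 2.81*t^3 - 2.16*t^2 + 2.65*t + 3.72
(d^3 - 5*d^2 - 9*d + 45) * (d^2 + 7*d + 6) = d^5 + 2*d^4 - 38*d^3 - 48*d^2 + 261*d + 270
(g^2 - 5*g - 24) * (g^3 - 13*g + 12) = g^5 - 5*g^4 - 37*g^3 + 77*g^2 + 252*g - 288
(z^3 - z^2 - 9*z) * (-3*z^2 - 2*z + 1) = -3*z^5 + z^4 + 30*z^3 + 17*z^2 - 9*z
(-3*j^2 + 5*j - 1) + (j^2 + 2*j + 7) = -2*j^2 + 7*j + 6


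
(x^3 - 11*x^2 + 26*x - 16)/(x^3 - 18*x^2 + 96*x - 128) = (x - 1)/(x - 8)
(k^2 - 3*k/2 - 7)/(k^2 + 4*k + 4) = (k - 7/2)/(k + 2)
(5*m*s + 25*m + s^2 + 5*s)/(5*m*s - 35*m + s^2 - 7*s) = (s + 5)/(s - 7)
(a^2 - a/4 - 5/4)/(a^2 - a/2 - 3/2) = (4*a - 5)/(2*(2*a - 3))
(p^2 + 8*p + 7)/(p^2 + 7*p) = (p + 1)/p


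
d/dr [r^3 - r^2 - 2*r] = 3*r^2 - 2*r - 2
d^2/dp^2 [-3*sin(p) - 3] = 3*sin(p)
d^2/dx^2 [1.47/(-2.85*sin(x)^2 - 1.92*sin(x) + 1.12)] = (47.7603*sin(x)^4 + 24.13152*sin(x)^3 - 47.452482*sin(x)^2 - 45.101952*sin(x) - 20.222496)/(2.85*sin(x)^2 + 1.92*sin(x) - 1.12)^3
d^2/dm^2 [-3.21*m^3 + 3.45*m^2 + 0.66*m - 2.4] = 6.9 - 19.26*m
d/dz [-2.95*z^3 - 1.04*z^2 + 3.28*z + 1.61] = -8.85*z^2 - 2.08*z + 3.28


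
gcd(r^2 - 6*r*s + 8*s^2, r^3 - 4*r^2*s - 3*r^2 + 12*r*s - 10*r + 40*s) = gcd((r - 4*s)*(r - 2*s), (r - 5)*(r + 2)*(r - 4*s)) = r - 4*s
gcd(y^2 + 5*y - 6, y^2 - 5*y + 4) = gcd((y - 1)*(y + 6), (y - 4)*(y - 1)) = y - 1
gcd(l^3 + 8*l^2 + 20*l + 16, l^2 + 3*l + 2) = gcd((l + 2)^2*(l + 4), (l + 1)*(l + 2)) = l + 2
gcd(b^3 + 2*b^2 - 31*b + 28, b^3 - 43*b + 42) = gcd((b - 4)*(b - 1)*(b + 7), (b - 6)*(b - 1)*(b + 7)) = b^2 + 6*b - 7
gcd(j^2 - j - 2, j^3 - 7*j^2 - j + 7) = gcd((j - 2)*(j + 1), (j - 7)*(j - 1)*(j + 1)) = j + 1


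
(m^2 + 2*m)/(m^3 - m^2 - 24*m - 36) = m/(m^2 - 3*m - 18)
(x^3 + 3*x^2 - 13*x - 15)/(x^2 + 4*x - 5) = (x^2 - 2*x - 3)/(x - 1)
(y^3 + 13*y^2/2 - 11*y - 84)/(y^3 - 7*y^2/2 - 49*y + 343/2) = (y^2 + 10*y + 24)/(y^2 - 49)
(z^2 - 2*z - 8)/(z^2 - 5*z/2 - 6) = 2*(z + 2)/(2*z + 3)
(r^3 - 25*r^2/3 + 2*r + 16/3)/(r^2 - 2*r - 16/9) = 3*(r^2 - 9*r + 8)/(3*r - 8)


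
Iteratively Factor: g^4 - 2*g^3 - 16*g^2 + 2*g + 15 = (g + 1)*(g^3 - 3*g^2 - 13*g + 15) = (g - 5)*(g + 1)*(g^2 + 2*g - 3) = (g - 5)*(g + 1)*(g + 3)*(g - 1)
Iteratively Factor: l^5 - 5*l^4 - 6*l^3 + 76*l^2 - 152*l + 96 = (l - 3)*(l^4 - 2*l^3 - 12*l^2 + 40*l - 32) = (l - 3)*(l - 2)*(l^3 - 12*l + 16) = (l - 3)*(l - 2)^2*(l^2 + 2*l - 8) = (l - 3)*(l - 2)^3*(l + 4)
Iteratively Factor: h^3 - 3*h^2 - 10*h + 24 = (h - 2)*(h^2 - h - 12) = (h - 2)*(h + 3)*(h - 4)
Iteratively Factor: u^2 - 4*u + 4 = (u - 2)*(u - 2)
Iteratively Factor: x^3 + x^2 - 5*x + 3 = (x - 1)*(x^2 + 2*x - 3) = (x - 1)*(x + 3)*(x - 1)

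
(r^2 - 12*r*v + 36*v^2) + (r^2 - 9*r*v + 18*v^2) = 2*r^2 - 21*r*v + 54*v^2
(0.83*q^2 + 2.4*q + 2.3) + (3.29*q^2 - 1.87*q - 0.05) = 4.12*q^2 + 0.53*q + 2.25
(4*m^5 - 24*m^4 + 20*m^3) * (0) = 0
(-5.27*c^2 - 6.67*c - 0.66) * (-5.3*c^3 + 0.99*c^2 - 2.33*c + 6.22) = 27.931*c^5 + 30.1337*c^4 + 9.1738*c^3 - 17.8917*c^2 - 39.9496*c - 4.1052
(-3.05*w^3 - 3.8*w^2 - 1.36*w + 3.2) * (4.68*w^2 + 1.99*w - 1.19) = -14.274*w^5 - 23.8535*w^4 - 10.2973*w^3 + 16.7916*w^2 + 7.9864*w - 3.808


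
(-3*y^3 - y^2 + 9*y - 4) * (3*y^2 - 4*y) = -9*y^5 + 9*y^4 + 31*y^3 - 48*y^2 + 16*y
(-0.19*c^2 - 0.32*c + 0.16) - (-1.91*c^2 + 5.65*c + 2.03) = 1.72*c^2 - 5.97*c - 1.87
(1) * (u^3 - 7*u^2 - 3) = u^3 - 7*u^2 - 3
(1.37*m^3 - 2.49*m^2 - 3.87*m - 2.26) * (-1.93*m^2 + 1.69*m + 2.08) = -2.6441*m^5 + 7.121*m^4 + 6.1106*m^3 - 7.3577*m^2 - 11.869*m - 4.7008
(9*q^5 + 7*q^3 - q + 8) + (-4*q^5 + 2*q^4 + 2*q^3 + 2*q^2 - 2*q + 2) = 5*q^5 + 2*q^4 + 9*q^3 + 2*q^2 - 3*q + 10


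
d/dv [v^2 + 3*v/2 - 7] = 2*v + 3/2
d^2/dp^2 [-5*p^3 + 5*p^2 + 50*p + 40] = 10 - 30*p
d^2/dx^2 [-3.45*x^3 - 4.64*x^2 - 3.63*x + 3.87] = -20.7*x - 9.28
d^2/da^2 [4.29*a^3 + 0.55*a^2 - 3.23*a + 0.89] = 25.74*a + 1.1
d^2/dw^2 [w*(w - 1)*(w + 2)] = 6*w + 2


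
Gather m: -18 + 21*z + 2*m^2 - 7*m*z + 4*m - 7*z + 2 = 2*m^2 + m*(4 - 7*z) + 14*z - 16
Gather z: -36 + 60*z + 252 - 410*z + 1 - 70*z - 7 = 210 - 420*z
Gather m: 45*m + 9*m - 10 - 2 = 54*m - 12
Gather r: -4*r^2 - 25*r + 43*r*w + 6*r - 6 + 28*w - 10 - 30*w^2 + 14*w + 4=-4*r^2 + r*(43*w - 19) - 30*w^2 + 42*w - 12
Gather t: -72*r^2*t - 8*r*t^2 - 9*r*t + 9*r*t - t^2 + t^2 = -72*r^2*t - 8*r*t^2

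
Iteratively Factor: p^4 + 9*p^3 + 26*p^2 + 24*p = (p + 3)*(p^3 + 6*p^2 + 8*p) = p*(p + 3)*(p^2 + 6*p + 8) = p*(p + 3)*(p + 4)*(p + 2)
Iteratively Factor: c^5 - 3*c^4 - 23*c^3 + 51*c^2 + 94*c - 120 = (c - 1)*(c^4 - 2*c^3 - 25*c^2 + 26*c + 120) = (c - 3)*(c - 1)*(c^3 + c^2 - 22*c - 40) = (c - 3)*(c - 1)*(c + 4)*(c^2 - 3*c - 10) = (c - 3)*(c - 1)*(c + 2)*(c + 4)*(c - 5)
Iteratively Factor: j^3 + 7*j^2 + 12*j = (j + 4)*(j^2 + 3*j) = (j + 3)*(j + 4)*(j)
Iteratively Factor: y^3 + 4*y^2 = (y)*(y^2 + 4*y) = y^2*(y + 4)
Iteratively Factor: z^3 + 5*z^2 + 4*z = (z + 1)*(z^2 + 4*z) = (z + 1)*(z + 4)*(z)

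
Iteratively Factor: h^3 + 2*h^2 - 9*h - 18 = (h - 3)*(h^2 + 5*h + 6) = (h - 3)*(h + 3)*(h + 2)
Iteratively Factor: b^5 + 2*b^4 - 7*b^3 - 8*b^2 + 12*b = (b + 2)*(b^4 - 7*b^2 + 6*b) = b*(b + 2)*(b^3 - 7*b + 6) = b*(b - 2)*(b + 2)*(b^2 + 2*b - 3) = b*(b - 2)*(b - 1)*(b + 2)*(b + 3)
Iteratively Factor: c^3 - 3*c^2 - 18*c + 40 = (c - 2)*(c^2 - c - 20) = (c - 2)*(c + 4)*(c - 5)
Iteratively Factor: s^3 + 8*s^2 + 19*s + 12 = (s + 4)*(s^2 + 4*s + 3) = (s + 1)*(s + 4)*(s + 3)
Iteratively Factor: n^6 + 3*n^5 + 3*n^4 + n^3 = (n + 1)*(n^5 + 2*n^4 + n^3) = n*(n + 1)*(n^4 + 2*n^3 + n^2) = n^2*(n + 1)*(n^3 + 2*n^2 + n) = n^2*(n + 1)^2*(n^2 + n) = n^3*(n + 1)^2*(n + 1)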